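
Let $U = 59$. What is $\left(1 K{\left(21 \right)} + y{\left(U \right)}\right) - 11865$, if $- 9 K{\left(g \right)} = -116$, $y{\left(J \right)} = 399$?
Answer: $- \frac{103078}{9} \approx -11453.0$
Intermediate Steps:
$K{\left(g \right)} = \frac{116}{9}$ ($K{\left(g \right)} = \left(- \frac{1}{9}\right) \left(-116\right) = \frac{116}{9}$)
$\left(1 K{\left(21 \right)} + y{\left(U \right)}\right) - 11865 = \left(1 \cdot \frac{116}{9} + 399\right) - 11865 = \left(\frac{116}{9} + 399\right) - 11865 = \frac{3707}{9} - 11865 = - \frac{103078}{9}$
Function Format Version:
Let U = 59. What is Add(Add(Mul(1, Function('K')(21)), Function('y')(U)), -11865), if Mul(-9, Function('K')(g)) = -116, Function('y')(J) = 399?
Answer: Rational(-103078, 9) ≈ -11453.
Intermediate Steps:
Function('K')(g) = Rational(116, 9) (Function('K')(g) = Mul(Rational(-1, 9), -116) = Rational(116, 9))
Add(Add(Mul(1, Function('K')(21)), Function('y')(U)), -11865) = Add(Add(Mul(1, Rational(116, 9)), 399), -11865) = Add(Add(Rational(116, 9), 399), -11865) = Add(Rational(3707, 9), -11865) = Rational(-103078, 9)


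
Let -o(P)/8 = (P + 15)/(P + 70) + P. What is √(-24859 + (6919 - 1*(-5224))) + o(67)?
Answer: -74088/137 + 34*I*√11 ≈ -540.79 + 112.77*I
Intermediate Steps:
o(P) = -8*P - 8*(15 + P)/(70 + P) (o(P) = -8*((P + 15)/(P + 70) + P) = -8*((15 + P)/(70 + P) + P) = -8*(P + (15 + P)/(70 + P)) = -8*P - 8*(15 + P)/(70 + P))
√(-24859 + (6919 - 1*(-5224))) + o(67) = √(-24859 + (6919 - 1*(-5224))) + 8*(-15 - 1*67² - 71*67)/(70 + 67) = √(-24859 + (6919 + 5224)) + 8*(-15 - 1*4489 - 4757)/137 = √(-24859 + 12143) + 8*(1/137)*(-15 - 4489 - 4757) = √(-12716) + 8*(1/137)*(-9261) = 34*I*√11 - 74088/137 = -74088/137 + 34*I*√11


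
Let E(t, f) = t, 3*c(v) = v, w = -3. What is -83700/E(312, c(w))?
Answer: -6975/26 ≈ -268.27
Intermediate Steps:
c(v) = v/3
-83700/E(312, c(w)) = -83700/312 = -83700*1/312 = -6975/26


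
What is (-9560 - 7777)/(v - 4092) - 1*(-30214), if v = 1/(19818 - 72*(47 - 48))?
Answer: 2459458637036/81389879 ≈ 30218.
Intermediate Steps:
v = 1/19890 (v = 1/(19818 - 72*(-1)) = 1/(19818 + 72) = 1/19890 ≈ 5.0277e-5)
(-9560 - 7777)/(v - 4092) - 1*(-30214) = (-9560 - 7777)/(1/19890 - 4092) - 1*(-30214) = -17337/(-81389879/19890) + 30214 = -17337*(-19890/81389879) + 30214 = 344832930/81389879 + 30214 = 2459458637036/81389879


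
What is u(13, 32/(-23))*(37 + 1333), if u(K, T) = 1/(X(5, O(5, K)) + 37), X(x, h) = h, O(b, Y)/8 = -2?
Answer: 1370/21 ≈ 65.238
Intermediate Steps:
O(b, Y) = -16 (O(b, Y) = 8*(-2) = -16)
u(K, T) = 1/21 (u(K, T) = 1/(-16 + 37) = 1/21)
u(13, 32/(-23))*(37 + 1333) = (37 + 1333)/21 = (1/21)*1370 = 1370/21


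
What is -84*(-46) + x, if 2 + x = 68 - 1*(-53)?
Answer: 3983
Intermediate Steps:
x = 119 (x = -2 + (68 - 1*(-53)) = -2 + (68 + 53) = -2 + 121 = 119)
-84*(-46) + x = -84*(-46) + 119 = 3864 + 119 = 3983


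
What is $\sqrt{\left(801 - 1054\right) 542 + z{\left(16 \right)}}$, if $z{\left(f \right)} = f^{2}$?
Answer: $i \sqrt{136870} \approx 369.96 i$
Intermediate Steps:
$\sqrt{\left(801 - 1054\right) 542 + z{\left(16 \right)}} = \sqrt{\left(801 - 1054\right) 542 + 16^{2}} = \sqrt{\left(-253\right) 542 + 256} = \sqrt{-137126 + 256} = \sqrt{-136870} = i \sqrt{136870}$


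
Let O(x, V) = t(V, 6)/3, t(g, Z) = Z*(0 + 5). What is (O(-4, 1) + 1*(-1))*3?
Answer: 27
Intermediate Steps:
t(g, Z) = 5*Z (t(g, Z) = Z*5 = 5*Z)
O(x, V) = 10 (O(x, V) = (5*6)/3 = 30*(1/3) = 10)
(O(-4, 1) + 1*(-1))*3 = (10 + 1*(-1))*3 = (10 - 1)*3 = 9*3 = 27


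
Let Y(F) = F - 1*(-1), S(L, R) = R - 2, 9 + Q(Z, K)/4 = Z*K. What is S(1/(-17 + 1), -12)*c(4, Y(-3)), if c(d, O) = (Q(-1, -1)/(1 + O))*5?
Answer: -2240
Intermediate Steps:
Q(Z, K) = -36 + 4*K*Z (Q(Z, K) = -36 + 4*(Z*K) = -36 + 4*(K*Z) = -36 + 4*K*Z)
S(L, R) = -2 + R
Y(F) = 1 + F (Y(F) = F + 1 = 1 + F)
c(d, O) = -160/(1 + O) (c(d, O) = ((-36 + 4*(-1)*(-1))/(1 + O))*5 = ((-36 + 4)/(1 + O))*5 = (-32/(1 + O))*5 = -32/(1 + O)*5 = -160/(1 + O))
S(1/(-17 + 1), -12)*c(4, Y(-3)) = (-2 - 12)*(-160/(1 + (1 - 3))) = -(-2240)/(1 - 2) = -(-2240)/(-1) = -(-2240)*(-1) = -14*160 = -2240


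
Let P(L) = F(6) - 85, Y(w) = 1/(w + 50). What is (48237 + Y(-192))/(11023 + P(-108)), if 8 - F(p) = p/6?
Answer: 6849653/1554190 ≈ 4.4072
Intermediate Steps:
F(p) = 8 - p/6
Y(w) = 1/(50 + w)
P(L) = -78 (P(L) = (8 - ⅙*6) - 85 = (8 - 1) - 85 = 7 - 85 = -78)
(48237 + Y(-192))/(11023 + P(-108)) = (48237 + 1/(50 - 192))/(11023 - 78) = (48237 + 1/(-142))/10945 = (48237 - 1/142)*(1/10945) = (6849653/142)*(1/10945) = 6849653/1554190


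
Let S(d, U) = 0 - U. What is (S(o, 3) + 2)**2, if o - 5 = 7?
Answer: 1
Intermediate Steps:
o = 12 (o = 5 + 7 = 12)
S(d, U) = -U
(S(o, 3) + 2)**2 = (-1*3 + 2)**2 = (-3 + 2)**2 = (-1)**2 = 1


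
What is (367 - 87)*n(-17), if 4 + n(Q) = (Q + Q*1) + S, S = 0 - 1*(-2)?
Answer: -10080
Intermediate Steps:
S = 2 (S = 0 + 2 = 2)
n(Q) = -2 + 2*Q (n(Q) = -4 + ((Q + Q*1) + 2) = -4 + ((Q + Q) + 2) = -4 + (2*Q + 2) = -4 + (2 + 2*Q) = -2 + 2*Q)
(367 - 87)*n(-17) = (367 - 87)*(-2 + 2*(-17)) = 280*(-2 - 34) = 280*(-36) = -10080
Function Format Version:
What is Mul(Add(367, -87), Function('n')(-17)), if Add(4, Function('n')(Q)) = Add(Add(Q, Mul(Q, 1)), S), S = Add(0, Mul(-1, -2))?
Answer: -10080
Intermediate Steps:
S = 2 (S = Add(0, 2) = 2)
Function('n')(Q) = Add(-2, Mul(2, Q)) (Function('n')(Q) = Add(-4, Add(Add(Q, Mul(Q, 1)), 2)) = Add(-4, Add(Add(Q, Q), 2)) = Add(-4, Add(Mul(2, Q), 2)) = Add(-4, Add(2, Mul(2, Q))) = Add(-2, Mul(2, Q)))
Mul(Add(367, -87), Function('n')(-17)) = Mul(Add(367, -87), Add(-2, Mul(2, -17))) = Mul(280, Add(-2, -34)) = Mul(280, -36) = -10080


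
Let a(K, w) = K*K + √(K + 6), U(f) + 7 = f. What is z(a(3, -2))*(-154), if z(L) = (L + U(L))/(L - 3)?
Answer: -2618/9 ≈ -290.89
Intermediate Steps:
U(f) = -7 + f
a(K, w) = K² + √(6 + K)
z(L) = (-7 + 2*L)/(-3 + L) (z(L) = (L + (-7 + L))/(L - 3) = (-7 + 2*L)/(-3 + L))
z(a(3, -2))*(-154) = ((-7 + 2*(3² + √(6 + 3)))/(-3 + (3² + √(6 + 3))))*(-154) = ((-7 + 2*(9 + √9))/(-3 + (9 + √9)))*(-154) = ((-7 + 2*(9 + 3))/(-3 + (9 + 3)))*(-154) = ((-7 + 2*12)/(-3 + 12))*(-154) = ((-7 + 24)/9)*(-154) = ((⅑)*17)*(-154) = (17/9)*(-154) = -2618/9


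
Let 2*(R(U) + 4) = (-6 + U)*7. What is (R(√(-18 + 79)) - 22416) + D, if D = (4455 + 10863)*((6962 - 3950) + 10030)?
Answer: 199754915 + 7*√61/2 ≈ 1.9976e+8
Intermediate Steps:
D = 199777356 (D = 15318*(3012 + 10030) = 15318*13042 = 199777356)
R(U) = -25 + 7*U/2 (R(U) = -4 + ((-6 + U)*7)/2 = -4 + (-42 + 7*U)/2 = -4 + (-21 + 7*U/2) = -25 + 7*U/2)
(R(√(-18 + 79)) - 22416) + D = ((-25 + 7*√(-18 + 79)/2) - 22416) + 199777356 = ((-25 + 7*√61/2) - 22416) + 199777356 = (-22441 + 7*√61/2) + 199777356 = 199754915 + 7*√61/2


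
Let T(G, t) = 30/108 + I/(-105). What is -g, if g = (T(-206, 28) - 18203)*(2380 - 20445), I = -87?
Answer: -41430968309/126 ≈ -3.2882e+8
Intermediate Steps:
T(G, t) = 697/630 (T(G, t) = 30/108 - 87/(-105) = 30*(1/108) - 87*(-1/105) = 5/18 + 29/35 = 697/630)
g = 41430968309/126 (g = (697/630 - 18203)*(2380 - 20445) = -11467193/630*(-18065) = 41430968309/126 ≈ 3.2882e+8)
-g = -1*41430968309/126 = -41430968309/126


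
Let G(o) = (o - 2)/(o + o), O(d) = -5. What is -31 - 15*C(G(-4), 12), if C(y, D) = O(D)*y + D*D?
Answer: -8539/4 ≈ -2134.8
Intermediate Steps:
G(o) = (-2 + o)/(2*o) (G(o) = (-2 + o)/((2*o)) = (-2 + o)*(1/(2*o)) = (-2 + o)/(2*o))
C(y, D) = D**2 - 5*y (C(y, D) = -5*y + D*D = -5*y + D**2 = D**2 - 5*y)
-31 - 15*C(G(-4), 12) = -31 - 15*(12**2 - 5*(-2 - 4)/(2*(-4))) = -31 - 15*(144 - 5*(-1)*(-6)/(2*4)) = -31 - 15*(144 - 5*3/4) = -31 - 15*(144 - 15/4) = -31 - 15*561/4 = -31 - 8415/4 = -8539/4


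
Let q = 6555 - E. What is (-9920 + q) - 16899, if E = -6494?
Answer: -13770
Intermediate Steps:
q = 13049 (q = 6555 - 1*(-6494) = 6555 + 6494 = 13049)
(-9920 + q) - 16899 = (-9920 + 13049) - 16899 = 3129 - 16899 = -13770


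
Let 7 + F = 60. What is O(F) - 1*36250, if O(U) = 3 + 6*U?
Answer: -35929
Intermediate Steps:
F = 53 (F = -7 + 60 = 53)
O(F) - 1*36250 = (3 + 6*53) - 1*36250 = (3 + 318) - 36250 = 321 - 36250 = -35929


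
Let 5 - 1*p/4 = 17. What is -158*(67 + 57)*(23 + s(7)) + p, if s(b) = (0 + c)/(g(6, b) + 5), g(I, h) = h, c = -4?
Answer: -1332400/3 ≈ -4.4413e+5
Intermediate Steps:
s(b) = -4/(5 + b) (s(b) = (0 - 4)/(b + 5) = -4/(5 + b))
p = -48 (p = 20 - 4*17 = 20 - 68 = -48)
-158*(67 + 57)*(23 + s(7)) + p = -158*(67 + 57)*(23 - 4/(5 + 7)) - 48 = -19592*(23 - 4/12) - 48 = -19592*(23 - 4*1/12) - 48 = -19592*(23 - ⅓) - 48 = -19592*68/3 - 48 = -158*8432/3 - 48 = -1332256/3 - 48 = -1332400/3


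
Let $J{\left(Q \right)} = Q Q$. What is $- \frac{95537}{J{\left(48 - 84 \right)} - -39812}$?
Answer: $- \frac{95537}{41108} \approx -2.324$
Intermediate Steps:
$J{\left(Q \right)} = Q^{2}$
$- \frac{95537}{J{\left(48 - 84 \right)} - -39812} = - \frac{95537}{\left(48 - 84\right)^{2} - -39812} = - \frac{95537}{\left(48 - 84\right)^{2} + 39812} = - \frac{95537}{\left(-36\right)^{2} + 39812} = - \frac{95537}{1296 + 39812} = - \frac{95537}{41108}$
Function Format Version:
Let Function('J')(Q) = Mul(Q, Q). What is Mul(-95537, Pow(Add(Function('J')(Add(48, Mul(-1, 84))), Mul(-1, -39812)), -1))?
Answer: Rational(-95537, 41108) ≈ -2.3240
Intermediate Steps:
Function('J')(Q) = Pow(Q, 2)
Mul(-95537, Pow(Add(Function('J')(Add(48, Mul(-1, 84))), Mul(-1, -39812)), -1)) = Mul(-95537, Pow(Add(Pow(Add(48, Mul(-1, 84)), 2), Mul(-1, -39812)), -1)) = Mul(-95537, Pow(Add(Pow(Add(48, -84), 2), 39812), -1)) = Mul(-95537, Pow(Add(Pow(-36, 2), 39812), -1)) = Mul(-95537, Pow(Add(1296, 39812), -1)) = Mul(-95537, Pow(41108, -1)) = Mul(-95537, Rational(1, 41108)) = Rational(-95537, 41108)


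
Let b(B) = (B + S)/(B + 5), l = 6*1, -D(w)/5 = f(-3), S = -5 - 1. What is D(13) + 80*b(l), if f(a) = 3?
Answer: -15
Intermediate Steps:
S = -6
D(w) = -15 (D(w) = -5*3 = -15)
l = 6
b(B) = (-6 + B)/(5 + B) (b(B) = (B - 6)/(B + 5) = (-6 + B)/(5 + B))
D(13) + 80*b(l) = -15 + 80*((-6 + 6)/(5 + 6)) = -15 + 80*(0/11) = -15 + 80*((1/11)*0) = -15 + 80*0 = -15 + 0 = -15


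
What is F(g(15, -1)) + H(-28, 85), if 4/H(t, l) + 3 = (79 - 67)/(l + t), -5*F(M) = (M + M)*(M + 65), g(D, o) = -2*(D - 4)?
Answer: 99896/265 ≈ 376.97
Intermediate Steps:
g(D, o) = 8 - 2*D (g(D, o) = -2*(-4 + D) = 8 - 2*D)
F(M) = -2*M*(65 + M)/5 (F(M) = -(M + M)*(M + 65)/5 = -2*M*(65 + M)/5)
H(t, l) = 4/(-3 + 12/(l + t)) (H(t, l) = 4/(-3 + (79 - 67)/(l + t)) = 4/(-3 + 12/(l + t)))
F(g(15, -1)) + H(-28, 85) = -2*(8 - 2*15)*(65 + (8 - 2*15))/5 + 4*(-1*85 - 1*(-28))/(3*(-4 + 85 - 28)) = -2*(8 - 30)*(65 + (8 - 30))/5 + (4/3)*(-85 + 28)/53 = -⅖*(-22)*(65 - 22) + (4/3)*(1/53)*(-57) = -⅖*(-22)*43 - 76/53 = 1892/5 - 76/53 = 99896/265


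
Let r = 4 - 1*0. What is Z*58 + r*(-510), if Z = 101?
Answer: 3818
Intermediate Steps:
r = 4 (r = 4 + 0 = 4)
Z*58 + r*(-510) = 101*58 + 4*(-510) = 5858 - 2040 = 3818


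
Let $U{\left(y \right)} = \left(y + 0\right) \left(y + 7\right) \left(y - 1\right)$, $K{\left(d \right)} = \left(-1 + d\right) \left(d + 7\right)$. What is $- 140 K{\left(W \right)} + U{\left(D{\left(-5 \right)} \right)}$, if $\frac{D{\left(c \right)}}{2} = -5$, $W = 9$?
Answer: $-18250$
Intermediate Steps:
$D{\left(c \right)} = -10$ ($D{\left(c \right)} = 2 \left(-5\right) = -10$)
$K{\left(d \right)} = \left(-1 + d\right) \left(7 + d\right)$
$U{\left(y \right)} = y \left(-1 + y\right) \left(7 + y\right)$ ($U{\left(y \right)} = y \left(7 + y\right) \left(-1 + y\right) = y \left(-1 + y\right) \left(7 + y\right)$)
$- 140 K{\left(W \right)} + U{\left(D{\left(-5 \right)} \right)} = - 140 \left(-7 + 9^{2} + 6 \cdot 9\right) - 10 \left(-7 + \left(-10\right)^{2} + 6 \left(-10\right)\right) = - 140 \left(-7 + 81 + 54\right) - 10 \left(-7 + 100 - 60\right) = \left(-140\right) 128 - 330 = -17920 - 330 = -18250$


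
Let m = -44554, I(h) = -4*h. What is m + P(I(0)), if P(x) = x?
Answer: -44554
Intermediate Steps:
m + P(I(0)) = -44554 - 4*0 = -44554 + 0 = -44554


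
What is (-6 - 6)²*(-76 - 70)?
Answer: -21024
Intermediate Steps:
(-6 - 6)²*(-76 - 70) = (-12)²*(-146) = 144*(-146) = -21024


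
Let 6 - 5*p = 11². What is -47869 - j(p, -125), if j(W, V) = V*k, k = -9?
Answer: -48994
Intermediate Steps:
p = -23 (p = 6/5 - ⅕*11² = 6/5 - ⅕*121 = 6/5 - 121/5 = -23)
j(W, V) = -9*V (j(W, V) = V*(-9) = -9*V)
-47869 - j(p, -125) = -47869 - (-9)*(-125) = -47869 - 1*1125 = -47869 - 1125 = -48994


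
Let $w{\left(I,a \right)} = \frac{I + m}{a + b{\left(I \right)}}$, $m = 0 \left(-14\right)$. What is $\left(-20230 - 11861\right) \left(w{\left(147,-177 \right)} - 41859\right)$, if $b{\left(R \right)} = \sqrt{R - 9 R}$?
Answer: $\frac{14554903151358}{10835} + \frac{22014426 i \sqrt{6}}{10835} \approx 1.3433 \cdot 10^{9} + 4976.8 i$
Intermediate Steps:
$m = 0$
$b{\left(R \right)} = 2 \sqrt{2} \sqrt{- R}$ ($b{\left(R \right)} = \sqrt{- 8 R} = 2 \sqrt{2} \sqrt{- R}$)
$w{\left(I,a \right)} = \frac{I}{a + 2 \sqrt{2} \sqrt{- I}}$ ($w{\left(I,a \right)} = \frac{I + 0}{a + 2 \sqrt{2} \sqrt{- I}} = \frac{I}{a + 2 \sqrt{2} \sqrt{- I}}$)
$\left(-20230 - 11861\right) \left(w{\left(147,-177 \right)} - 41859\right) = \left(-20230 - 11861\right) \left(\frac{147}{-177 + 2 \sqrt{2} \sqrt{\left(-1\right) 147}} - 41859\right) = - 32091 \left(\frac{147}{-177 + 2 \sqrt{2} \sqrt{-147}} - 41859\right) = - 32091 \left(\frac{147}{-177 + 2 \sqrt{2} \cdot 7 i \sqrt{3}} - 41859\right) = - 32091 \left(\frac{147}{-177 + 14 i \sqrt{6}} - 41859\right) = - 32091 \left(-41859 + \frac{147}{-177 + 14 i \sqrt{6}}\right) = 1343297169 - \frac{4717377}{-177 + 14 i \sqrt{6}}$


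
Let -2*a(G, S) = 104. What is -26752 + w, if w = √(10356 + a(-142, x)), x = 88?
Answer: -26752 + 8*√161 ≈ -26651.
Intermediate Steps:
a(G, S) = -52 (a(G, S) = -½*104 = -52)
w = 8*√161 (w = √(10356 - 52) = √10304 = 8*√161 ≈ 101.51)
-26752 + w = -26752 + 8*√161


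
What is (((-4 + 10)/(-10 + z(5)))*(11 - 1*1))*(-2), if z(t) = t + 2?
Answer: 40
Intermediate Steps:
z(t) = 2 + t
(((-4 + 10)/(-10 + z(5)))*(11 - 1*1))*(-2) = (((-4 + 10)/(-10 + (2 + 5)))*(11 - 1*1))*(-2) = ((6/(-10 + 7))*(11 - 1))*(-2) = ((6/(-3))*10)*(-2) = ((6*(-⅓))*10)*(-2) = -2*10*(-2) = -20*(-2) = 40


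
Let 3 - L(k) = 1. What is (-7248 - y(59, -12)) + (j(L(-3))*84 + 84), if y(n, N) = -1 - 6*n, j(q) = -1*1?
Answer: -6893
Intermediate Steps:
L(k) = 2 (L(k) = 3 - 1*1 = 3 - 1 = 2)
j(q) = -1
(-7248 - y(59, -12)) + (j(L(-3))*84 + 84) = (-7248 - (-1 - 6*59)) + (-1*84 + 84) = (-7248 - (-1 - 354)) + (-84 + 84) = (-7248 - 1*(-355)) + 0 = (-7248 + 355) + 0 = -6893 + 0 = -6893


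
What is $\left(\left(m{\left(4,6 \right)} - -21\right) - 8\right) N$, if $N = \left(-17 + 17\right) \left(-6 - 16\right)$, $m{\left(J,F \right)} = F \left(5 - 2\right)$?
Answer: $0$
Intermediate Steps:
$m{\left(J,F \right)} = 3 F$ ($m{\left(J,F \right)} = F 3 = 3 F$)
$N = 0$ ($N = 0 \left(-22\right) = 0$)
$\left(\left(m{\left(4,6 \right)} - -21\right) - 8\right) N = \left(\left(3 \cdot 6 - -21\right) - 8\right) 0 = \left(\left(18 + 21\right) - 8\right) 0 = \left(39 - 8\right) 0 = 31 \cdot 0 = 0$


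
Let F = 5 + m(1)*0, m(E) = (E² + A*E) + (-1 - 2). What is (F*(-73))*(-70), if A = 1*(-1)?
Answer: 25550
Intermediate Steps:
A = -1
m(E) = -3 + E² - E (m(E) = (E² - E) + (-1 - 2) = (E² - E) - 3 = -3 + E² - E)
F = 5 (F = 5 + (-3 + 1² - 1*1)*0 = 5 + (-3 + 1 - 1)*0 = 5 - 3*0 = 5 + 0 = 5)
(F*(-73))*(-70) = (5*(-73))*(-70) = -365*(-70) = 25550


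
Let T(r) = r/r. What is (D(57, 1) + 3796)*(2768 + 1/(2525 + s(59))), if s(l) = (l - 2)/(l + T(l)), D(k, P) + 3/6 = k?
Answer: 538720547730/50519 ≈ 1.0664e+7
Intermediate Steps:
T(r) = 1
D(k, P) = -½ + k
s(l) = (-2 + l)/(1 + l) (s(l) = (l - 2)/(l + 1) = (-2 + l)/(1 + l))
(D(57, 1) + 3796)*(2768 + 1/(2525 + s(59))) = ((-½ + 57) + 3796)*(2768 + 1/(2525 + (-2 + 59)/(1 + 59))) = (113/2 + 3796)*(2768 + 1/(2525 + 57/60)) = 7705*(2768 + 1/(2525 + (1/60)*57))/2 = 7705*(2768 + 1/(2525 + 19/20))/2 = 7705*(2768 + 1/(50519/20))/2 = 7705*(2768 + 20/50519)/2 = (7705/2)*(139836612/50519) = 538720547730/50519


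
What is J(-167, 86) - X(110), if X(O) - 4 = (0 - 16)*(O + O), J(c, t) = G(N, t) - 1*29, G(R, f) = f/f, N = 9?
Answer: 3488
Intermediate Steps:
G(R, f) = 1
J(c, t) = -28 (J(c, t) = 1 - 1*29 = 1 - 29 = -28)
X(O) = 4 - 32*O (X(O) = 4 + (0 - 16)*(O + O) = 4 - 32*O)
J(-167, 86) - X(110) = -28 - (4 - 32*110) = -28 - (4 - 3520) = -28 - 1*(-3516) = -28 + 3516 = 3488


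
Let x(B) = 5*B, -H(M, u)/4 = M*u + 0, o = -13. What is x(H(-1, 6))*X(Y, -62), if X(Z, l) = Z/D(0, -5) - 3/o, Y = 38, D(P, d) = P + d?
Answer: -11496/13 ≈ -884.31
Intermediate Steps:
H(M, u) = -4*M*u (H(M, u) = -4*(M*u + 0) = -4*M*u)
X(Z, l) = 3/13 - Z/5 (X(Z, l) = Z/(0 - 5) - 3/(-13) = Z/(-5) - 3*(-1/13) = Z*(-1/5) + 3/13 = -Z/5 + 3/13 = 3/13 - Z/5)
x(H(-1, 6))*X(Y, -62) = (5*(-4*(-1)*6))*(3/13 - 1/5*38) = (5*24)*(3/13 - 38/5) = 120*(-479/65) = -11496/13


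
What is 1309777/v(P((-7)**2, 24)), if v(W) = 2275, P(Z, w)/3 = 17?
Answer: 187111/325 ≈ 575.73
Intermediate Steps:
P(Z, w) = 51 (P(Z, w) = 3*17 = 51)
1309777/v(P((-7)**2, 24)) = 1309777/2275 = 1309777*(1/2275) = 187111/325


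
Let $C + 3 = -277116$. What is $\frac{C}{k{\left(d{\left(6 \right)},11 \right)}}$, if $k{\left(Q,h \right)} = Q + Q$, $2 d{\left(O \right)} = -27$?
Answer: $\frac{30791}{3} \approx 10264.0$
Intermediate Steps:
$C = -277119$ ($C = -3 - 277116 = -277119$)
$d{\left(O \right)} = - \frac{27}{2}$ ($d{\left(O \right)} = \frac{1}{2} \left(-27\right) = - \frac{27}{2}$)
$k{\left(Q,h \right)} = 2 Q$
$\frac{C}{k{\left(d{\left(6 \right)},11 \right)}} = - \frac{277119}{2 \left(- \frac{27}{2}\right)} = - \frac{277119}{-27} = \left(-277119\right) \left(- \frac{1}{27}\right) = \frac{30791}{3}$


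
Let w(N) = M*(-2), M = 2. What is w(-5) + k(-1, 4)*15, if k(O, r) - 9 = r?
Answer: 191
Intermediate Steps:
k(O, r) = 9 + r
w(N) = -4 (w(N) = 2*(-2) = -4)
w(-5) + k(-1, 4)*15 = -4 + (9 + 4)*15 = -4 + 13*15 = -4 + 195 = 191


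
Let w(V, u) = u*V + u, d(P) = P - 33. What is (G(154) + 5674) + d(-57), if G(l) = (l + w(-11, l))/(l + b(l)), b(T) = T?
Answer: 11159/2 ≈ 5579.5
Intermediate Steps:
d(P) = -33 + P
w(V, u) = u + V*u (w(V, u) = V*u + u = u + V*u)
G(l) = -9/2 (G(l) = (l + l*(1 - 11))/(l + l) = (l + l*(-10))/((2*l)) = (l - 10*l)*(1/(2*l)) = (-9*l)*(1/(2*l)) = -9/2)
(G(154) + 5674) + d(-57) = (-9/2 + 5674) + (-33 - 57) = 11339/2 - 90 = 11159/2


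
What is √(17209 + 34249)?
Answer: √51458 ≈ 226.84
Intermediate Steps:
√(17209 + 34249) = √51458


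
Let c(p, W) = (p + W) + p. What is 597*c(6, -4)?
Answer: 4776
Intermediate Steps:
c(p, W) = W + 2*p (c(p, W) = (W + p) + p = W + 2*p)
597*c(6, -4) = 597*(-4 + 2*6) = 597*(-4 + 12) = 597*8 = 4776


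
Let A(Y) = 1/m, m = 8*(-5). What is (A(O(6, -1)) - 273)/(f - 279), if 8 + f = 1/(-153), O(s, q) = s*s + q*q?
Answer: 1670913/1756480 ≈ 0.95129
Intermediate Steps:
m = -40
O(s, q) = q² + s² (O(s, q) = s² + q² = q² + s²)
A(Y) = -1/40 (A(Y) = 1/(-40) = -1/40)
f = -1225/153 (f = -8 + 1/(-153) = -8 - 1/153 = -1225/153 ≈ -8.0065)
(A(O(6, -1)) - 273)/(f - 279) = (-1/40 - 273)/(-1225/153 - 279) = -10921/(40*(-43912/153)) = -10921/40*(-153/43912) = 1670913/1756480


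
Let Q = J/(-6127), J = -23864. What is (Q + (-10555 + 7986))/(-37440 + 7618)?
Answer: 15716399/182719394 ≈ 0.086014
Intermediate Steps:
Q = 23864/6127 (Q = -23864/(-6127) = -23864*(-1/6127) = 23864/6127 ≈ 3.8949)
(Q + (-10555 + 7986))/(-37440 + 7618) = (23864/6127 + (-10555 + 7986))/(-37440 + 7618) = (23864/6127 - 2569)/(-29822) = -15716399/6127*(-1/29822) = 15716399/182719394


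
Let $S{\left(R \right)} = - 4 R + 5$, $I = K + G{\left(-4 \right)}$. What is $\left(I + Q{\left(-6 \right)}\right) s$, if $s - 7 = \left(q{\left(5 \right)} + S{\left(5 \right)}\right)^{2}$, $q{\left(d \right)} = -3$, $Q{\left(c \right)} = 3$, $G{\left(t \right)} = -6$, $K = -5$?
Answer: $-2648$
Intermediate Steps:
$I = -11$ ($I = -5 - 6 = -11$)
$S{\left(R \right)} = 5 - 4 R$
$s = 331$ ($s = 7 + \left(-3 + \left(5 - 20\right)\right)^{2} = 7 + \left(-3 - 15\right)^{2} = 7 + \left(-18\right)^{2} = 7 + 324 = 331$)
$\left(I + Q{\left(-6 \right)}\right) s = \left(-11 + 3\right) 331 = \left(-8\right) 331 = -2648$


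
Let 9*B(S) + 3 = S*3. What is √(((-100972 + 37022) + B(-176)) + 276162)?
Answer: √212153 ≈ 460.60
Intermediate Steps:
B(S) = -⅓ + S/3 (B(S) = -⅓ + (S*3)/9 = -⅓ + (3*S)/9 = -⅓ + S/3)
√(((-100972 + 37022) + B(-176)) + 276162) = √(((-100972 + 37022) + (-⅓ + (⅓)*(-176))) + 276162) = √((-63950 + (-⅓ - 176/3)) + 276162) = √((-63950 - 59) + 276162) = √(-64009 + 276162) = √212153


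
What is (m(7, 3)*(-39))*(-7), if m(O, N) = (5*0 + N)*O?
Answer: 5733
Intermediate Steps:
m(O, N) = N*O (m(O, N) = (0 + N)*O = N*O)
(m(7, 3)*(-39))*(-7) = ((3*7)*(-39))*(-7) = (21*(-39))*(-7) = -819*(-7) = 5733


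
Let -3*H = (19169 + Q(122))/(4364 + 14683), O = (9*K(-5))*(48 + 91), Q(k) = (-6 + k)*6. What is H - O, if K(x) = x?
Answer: 357397090/57141 ≈ 6254.7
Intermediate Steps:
Q(k) = -36 + 6*k
O = -6255 (O = (9*(-5))*(48 + 91) = -45*139 = -6255)
H = -19865/57141 (H = -(19169 + (-36 + 6*122))/(3*(4364 + 14683)) = -(19169 + (-36 + 732))/(3*19047) = -(19169 + 696)/(3*19047) = -19865/(3*19047) = -1/3*19865/19047 = -19865/57141 ≈ -0.34765)
H - O = -19865/57141 - 1*(-6255) = -19865/57141 + 6255 = 357397090/57141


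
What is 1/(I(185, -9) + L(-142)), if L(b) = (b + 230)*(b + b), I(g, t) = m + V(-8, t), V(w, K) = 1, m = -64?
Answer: -1/25055 ≈ -3.9912e-5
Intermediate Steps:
I(g, t) = -63 (I(g, t) = -64 + 1 = -63)
L(b) = 2*b*(230 + b) (L(b) = (230 + b)*(2*b) = 2*b*(230 + b))
1/(I(185, -9) + L(-142)) = 1/(-63 + 2*(-142)*(230 - 142)) = 1/(-63 + 2*(-142)*88) = 1/(-63 - 24992) = 1/(-25055) = -1/25055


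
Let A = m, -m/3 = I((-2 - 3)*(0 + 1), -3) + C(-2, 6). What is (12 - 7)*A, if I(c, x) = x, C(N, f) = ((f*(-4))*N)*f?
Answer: -4275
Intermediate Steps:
C(N, f) = -4*N*f**2 (C(N, f) = ((-4*f)*N)*f = (-4*N*f)*f = -4*N*f**2)
m = -855 (m = -3*(-3 - 4*(-2)*6**2) = -3*(-3 - 4*(-2)*36) = -3*(-3 + 288) = -3*285 = -855)
A = -855
(12 - 7)*A = (12 - 7)*(-855) = 5*(-855) = -4275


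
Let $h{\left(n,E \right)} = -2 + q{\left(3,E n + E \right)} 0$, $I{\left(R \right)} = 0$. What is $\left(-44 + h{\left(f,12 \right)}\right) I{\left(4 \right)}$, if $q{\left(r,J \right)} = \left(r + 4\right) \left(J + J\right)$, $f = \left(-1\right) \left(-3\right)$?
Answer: $0$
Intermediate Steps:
$f = 3$
$q{\left(r,J \right)} = 2 J \left(4 + r\right)$ ($q{\left(r,J \right)} = \left(4 + r\right) 2 J = 2 J \left(4 + r\right)$)
$h{\left(n,E \right)} = -2$ ($h{\left(n,E \right)} = -2 + 2 \left(E n + E\right) \left(4 + 3\right) 0 = -2 + 2 \left(E + E n\right) 7 \cdot 0 = -2 + \left(14 E + 14 E n\right) 0 = -2 + 0 = -2$)
$\left(-44 + h{\left(f,12 \right)}\right) I{\left(4 \right)} = \left(-44 - 2\right) 0 = \left(-46\right) 0 = 0$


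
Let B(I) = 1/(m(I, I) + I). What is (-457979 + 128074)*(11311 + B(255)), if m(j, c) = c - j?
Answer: -190309394186/51 ≈ -3.7316e+9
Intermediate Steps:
B(I) = 1/I (B(I) = 1/((I - I) + I) = 1/(0 + I) = 1/I)
(-457979 + 128074)*(11311 + B(255)) = (-457979 + 128074)*(11311 + 1/255) = -329905*(11311 + 1/255) = -329905*2884306/255 = -190309394186/51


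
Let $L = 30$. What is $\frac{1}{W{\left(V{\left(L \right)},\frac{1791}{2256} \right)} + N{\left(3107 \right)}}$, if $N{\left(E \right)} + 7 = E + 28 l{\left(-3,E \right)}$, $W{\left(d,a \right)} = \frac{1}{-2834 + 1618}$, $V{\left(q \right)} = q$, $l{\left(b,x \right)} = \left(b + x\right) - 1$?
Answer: $\frac{1216}{109420543} \approx 1.1113 \cdot 10^{-5}$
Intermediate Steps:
$l{\left(b,x \right)} = -1 + b + x$
$W{\left(d,a \right)} = - \frac{1}{1216}$ ($W{\left(d,a \right)} = \frac{1}{-1216} = - \frac{1}{1216}$)
$N{\left(E \right)} = -119 + 29 E$ ($N{\left(E \right)} = -7 + \left(E + 28 \left(-1 - 3 + E\right)\right) = -7 + \left(E + 28 \left(-4 + E\right)\right) = -7 + \left(E + \left(-112 + 28 E\right)\right) = -7 + \left(-112 + 29 E\right) = -119 + 29 E$)
$\frac{1}{W{\left(V{\left(L \right)},\frac{1791}{2256} \right)} + N{\left(3107 \right)}} = \frac{1}{- \frac{1}{1216} + \left(-119 + 29 \cdot 3107\right)} = \frac{1}{- \frac{1}{1216} + \left(-119 + 90103\right)} = \frac{1}{- \frac{1}{1216} + 89984} = \frac{1}{\frac{109420543}{1216}} = \frac{1216}{109420543}$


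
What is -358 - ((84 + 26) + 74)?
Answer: -542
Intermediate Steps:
-358 - ((84 + 26) + 74) = -358 - (110 + 74) = -358 - 1*184 = -358 - 184 = -542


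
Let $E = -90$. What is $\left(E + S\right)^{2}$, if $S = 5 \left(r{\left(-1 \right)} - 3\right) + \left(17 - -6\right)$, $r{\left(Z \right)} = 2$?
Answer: $5184$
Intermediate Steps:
$S = 18$ ($S = 5 \left(2 - 3\right) + \left(17 - -6\right) = 5 \left(-1\right) + \left(17 + 6\right) = -5 + 23 = 18$)
$\left(E + S\right)^{2} = \left(-90 + 18\right)^{2} = \left(-72\right)^{2} = 5184$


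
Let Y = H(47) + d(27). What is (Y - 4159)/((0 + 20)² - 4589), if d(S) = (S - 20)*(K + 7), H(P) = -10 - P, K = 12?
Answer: 4083/4189 ≈ 0.97470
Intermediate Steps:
d(S) = -380 + 19*S (d(S) = (S - 20)*(12 + 7) = (-20 + S)*19 = -380 + 19*S)
Y = 76 (Y = (-10 - 1*47) + (-380 + 19*27) = (-10 - 47) + (-380 + 513) = -57 + 133 = 76)
(Y - 4159)/((0 + 20)² - 4589) = (76 - 4159)/((0 + 20)² - 4589) = -4083/(20² - 4589) = -4083/(400 - 4589) = -4083/(-4189) = -4083*(-1/4189) = 4083/4189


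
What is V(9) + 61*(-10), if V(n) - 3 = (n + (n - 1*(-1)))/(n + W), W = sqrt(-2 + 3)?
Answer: -6051/10 ≈ -605.10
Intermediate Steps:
W = 1 (W = sqrt(1) = 1)
V(n) = 3 + (1 + 2*n)/(1 + n) (V(n) = 3 + (n + (n - 1*(-1)))/(n + 1) = 3 + (n + (n + 1))/(1 + n) = 3 + (n + (1 + n))/(1 + n) = 3 + (1 + 2*n)/(1 + n))
V(9) + 61*(-10) = (4 + 5*9)/(1 + 9) + 61*(-10) = (4 + 45)/10 - 610 = (1/10)*49 - 610 = 49/10 - 610 = -6051/10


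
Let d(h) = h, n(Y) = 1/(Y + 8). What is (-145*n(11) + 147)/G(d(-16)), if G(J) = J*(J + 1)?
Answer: 331/570 ≈ 0.58070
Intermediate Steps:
n(Y) = 1/(8 + Y)
G(J) = J*(1 + J)
(-145*n(11) + 147)/G(d(-16)) = (-145/(8 + 11) + 147)/((-16*(1 - 16))) = (-145/19 + 147)/((-16*(-15))) = (-145*1/19 + 147)/240 = (-145/19 + 147)*(1/240) = (2648/19)*(1/240) = 331/570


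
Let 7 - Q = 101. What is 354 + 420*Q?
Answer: -39126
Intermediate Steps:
Q = -94 (Q = 7 - 1*101 = 7 - 101 = -94)
354 + 420*Q = 354 + 420*(-94) = 354 - 39480 = -39126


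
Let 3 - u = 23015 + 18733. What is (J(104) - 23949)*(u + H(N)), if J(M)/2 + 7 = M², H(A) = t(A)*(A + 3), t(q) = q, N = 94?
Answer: 76053537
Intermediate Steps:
H(A) = A*(3 + A) (H(A) = A*(A + 3) = A*(3 + A))
J(M) = -14 + 2*M²
u = -41745 (u = 3 - (23015 + 18733) = 3 - 1*41748 = 3 - 41748 = -41745)
(J(104) - 23949)*(u + H(N)) = ((-14 + 2*104²) - 23949)*(-41745 + 94*(3 + 94)) = ((-14 + 2*10816) - 23949)*(-41745 + 94*97) = ((-14 + 21632) - 23949)*(-41745 + 9118) = (21618 - 23949)*(-32627) = -2331*(-32627) = 76053537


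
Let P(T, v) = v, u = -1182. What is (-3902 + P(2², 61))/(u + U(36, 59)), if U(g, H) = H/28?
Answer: 107548/33037 ≈ 3.2554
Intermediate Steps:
U(g, H) = H/28 (U(g, H) = H*(1/28) = H/28)
(-3902 + P(2², 61))/(u + U(36, 59)) = (-3902 + 61)/(-1182 + (1/28)*59) = -3841/(-1182 + 59/28) = -3841/(-33037/28) = -3841*(-28/33037) = 107548/33037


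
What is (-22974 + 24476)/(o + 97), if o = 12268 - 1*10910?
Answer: 1502/1455 ≈ 1.0323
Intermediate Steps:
o = 1358 (o = 12268 - 10910 = 1358)
(-22974 + 24476)/(o + 97) = (-22974 + 24476)/(1358 + 97) = 1502/1455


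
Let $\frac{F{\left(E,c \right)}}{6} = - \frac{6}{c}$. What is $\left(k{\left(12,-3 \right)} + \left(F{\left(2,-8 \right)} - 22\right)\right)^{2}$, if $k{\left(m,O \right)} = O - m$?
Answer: $\frac{4225}{4} \approx 1056.3$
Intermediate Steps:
$F{\left(E,c \right)} = - \frac{36}{c}$ ($F{\left(E,c \right)} = 6 \left(- \frac{6}{c}\right) = - \frac{36}{c}$)
$\left(k{\left(12,-3 \right)} + \left(F{\left(2,-8 \right)} - 22\right)\right)^{2} = \left(\left(-3 - 12\right) - \left(22 + \frac{36}{-8}\right)\right)^{2} = \left(\left(-3 - 12\right) - \frac{35}{2}\right)^{2} = \left(-15 + \left(\frac{9}{2} - 22\right)\right)^{2} = \left(-15 - \frac{35}{2}\right)^{2} = \left(- \frac{65}{2}\right)^{2} = \frac{4225}{4}$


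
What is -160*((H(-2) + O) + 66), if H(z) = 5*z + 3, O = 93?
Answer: -24320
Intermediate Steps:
H(z) = 3 + 5*z
-160*((H(-2) + O) + 66) = -160*(((3 + 5*(-2)) + 93) + 66) = -160*(((3 - 10) + 93) + 66) = -160*((-7 + 93) + 66) = -160*(86 + 66) = -160*152 = -24320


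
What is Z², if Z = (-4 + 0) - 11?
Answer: 225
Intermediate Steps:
Z = -15 (Z = -4 - 11 = -15)
Z² = (-15)² = 225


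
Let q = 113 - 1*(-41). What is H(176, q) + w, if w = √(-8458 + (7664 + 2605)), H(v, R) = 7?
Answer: 7 + √1811 ≈ 49.556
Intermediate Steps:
q = 154 (q = 113 + 41 = 154)
w = √1811 (w = √(-8458 + 10269) = √1811 ≈ 42.556)
H(176, q) + w = 7 + √1811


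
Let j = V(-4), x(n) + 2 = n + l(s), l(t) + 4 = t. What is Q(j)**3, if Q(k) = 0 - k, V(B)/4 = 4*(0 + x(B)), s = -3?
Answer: 8998912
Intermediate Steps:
l(t) = -4 + t
x(n) = -9 + n (x(n) = -2 + (n + (-4 - 3)) = -2 + (n - 7) = -2 + (-7 + n) = -9 + n)
V(B) = -144 + 16*B (V(B) = 4*(4*(0 + (-9 + B))) = 4*(4*(-9 + B)) = 4*(-36 + 4*B) = -144 + 16*B)
j = -208 (j = -144 + 16*(-4) = -144 - 64 = -208)
Q(k) = -k
Q(j)**3 = (-1*(-208))**3 = 208**3 = 8998912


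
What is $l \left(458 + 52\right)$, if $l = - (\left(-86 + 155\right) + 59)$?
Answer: $-65280$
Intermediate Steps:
$l = -128$ ($l = - (69 + 59) = \left(-1\right) 128 = -128$)
$l \left(458 + 52\right) = - 128 \left(458 + 52\right) = \left(-128\right) 510 = -65280$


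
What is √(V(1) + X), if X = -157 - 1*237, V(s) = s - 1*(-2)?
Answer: I*√391 ≈ 19.774*I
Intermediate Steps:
V(s) = 2 + s (V(s) = s + 2 = 2 + s)
X = -394 (X = -157 - 237 = -394)
√(V(1) + X) = √((2 + 1) - 394) = √(3 - 394) = √(-391) = I*√391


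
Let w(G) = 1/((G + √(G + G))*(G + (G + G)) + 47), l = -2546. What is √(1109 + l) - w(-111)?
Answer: (-I - 37010*√1437 + 999*I*√35446)/(333*√222 + 37010*I) ≈ -2.6543e-5 + 37.908*I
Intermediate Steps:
w(G) = 1/(47 + 3*G*(G + √2*√G)) (w(G) = 1/((G + √(2*G))*(G + 2*G) + 47) = 1/((G + √2*√G)*(3*G) + 47) = 1/(3*G*(G + √2*√G) + 47) = 1/(47 + 3*G*(G + √2*√G)))
√(1109 + l) - w(-111) = √(1109 - 2546) - 1/(47 + 3*(-111)² + 3*√2*(-111)^(3/2)) = √(-1437) - 1/(47 + 3*12321 + 3*√2*(-111*I*√111)) = I*√1437 - 1/(47 + 36963 - 333*I*√222) = I*√1437 - 1/(37010 - 333*I*√222) = -1/(37010 - 333*I*√222) + I*√1437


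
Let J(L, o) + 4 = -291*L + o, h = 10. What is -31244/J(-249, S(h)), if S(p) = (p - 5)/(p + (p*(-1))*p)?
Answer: -562392/1304189 ≈ -0.43122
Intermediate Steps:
S(p) = (-5 + p)/(p - p**2) (S(p) = (-5 + p)/(p + (-p)*p) = (-5 + p)/(p - p**2))
J(L, o) = -4 + o - 291*L (J(L, o) = -4 + (-291*L + o) = -4 + (o - 291*L) = -4 + o - 291*L)
-31244/J(-249, S(h)) = -31244/(-4 + (5 - 1*10)/(10*(-1 + 10)) - 291*(-249)) = -31244/(-4 + (1/10)*(5 - 10)/9 + 72459) = -31244/(-4 + (1/10)*(1/9)*(-5) + 72459) = -31244/(-4 - 1/18 + 72459) = -31244/1304189/18 = -31244*18/1304189 = -562392/1304189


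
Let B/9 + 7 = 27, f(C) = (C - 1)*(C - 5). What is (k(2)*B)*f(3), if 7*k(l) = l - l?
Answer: 0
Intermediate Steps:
k(l) = 0 (k(l) = (l - l)/7 = (1/7)*0 = 0)
f(C) = (-1 + C)*(-5 + C)
B = 180 (B = -63 + 9*27 = -63 + 243 = 180)
(k(2)*B)*f(3) = (0*180)*(5 + 3**2 - 6*3) = 0*(5 + 9 - 18) = 0*(-4) = 0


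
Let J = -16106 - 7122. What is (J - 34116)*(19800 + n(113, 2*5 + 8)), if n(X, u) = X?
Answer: -1141891072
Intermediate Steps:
J = -23228
(J - 34116)*(19800 + n(113, 2*5 + 8)) = (-23228 - 34116)*(19800 + 113) = -57344*19913 = -1141891072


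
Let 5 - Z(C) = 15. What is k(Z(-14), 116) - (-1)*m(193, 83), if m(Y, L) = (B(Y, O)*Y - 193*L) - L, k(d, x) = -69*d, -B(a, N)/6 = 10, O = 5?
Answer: -26992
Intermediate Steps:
B(a, N) = -60 (B(a, N) = -6*10 = -60)
Z(C) = -10 (Z(C) = 5 - 1*15 = 5 - 15 = -10)
m(Y, L) = -194*L - 60*Y (m(Y, L) = (-60*Y - 193*L) - L = (-193*L - 60*Y) - L = -194*L - 60*Y)
k(Z(-14), 116) - (-1)*m(193, 83) = -69*(-10) - (-1)*(-194*83 - 60*193) = 690 - (-1)*(-16102 - 11580) = 690 - (-1)*(-27682) = 690 - 1*27682 = 690 - 27682 = -26992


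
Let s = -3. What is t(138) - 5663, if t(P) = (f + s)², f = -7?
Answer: -5563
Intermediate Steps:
t(P) = 100 (t(P) = (-7 - 3)² = (-10)² = 100)
t(138) - 5663 = 100 - 5663 = -5563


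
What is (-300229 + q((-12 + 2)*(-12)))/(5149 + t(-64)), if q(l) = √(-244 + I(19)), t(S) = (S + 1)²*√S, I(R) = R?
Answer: -1545402841/1034701705 + 9532948443*I/1034701705 ≈ -1.4936 + 9.2132*I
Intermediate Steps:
t(S) = √S*(1 + S)² (t(S) = (1 + S)²*√S = √S*(1 + S)²)
q(l) = 15*I (q(l) = √(-244 + 19) = √(-225) = 15*I)
(-300229 + q((-12 + 2)*(-12)))/(5149 + t(-64)) = (-300229 + 15*I)/(5149 + √(-64)*(1 - 64)²) = (-300229 + 15*I)/(5149 + (8*I)*(-63)²) = (-300229 + 15*I)/(5149 + (8*I)*3969) = (-300229 + 15*I)/(5149 + 31752*I) = (-300229 + 15*I)*((5149 - 31752*I)/1034701705) = (-300229 + 15*I)*(5149 - 31752*I)/1034701705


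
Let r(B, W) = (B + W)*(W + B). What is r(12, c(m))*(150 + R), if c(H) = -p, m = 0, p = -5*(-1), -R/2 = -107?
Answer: 17836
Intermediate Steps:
R = 214 (R = -2*(-107) = 214)
p = 5
c(H) = -5 (c(H) = -1*5 = -5)
r(B, W) = (B + W)² (r(B, W) = (B + W)*(B + W) = (B + W)²)
r(12, c(m))*(150 + R) = (12 - 5)²*(150 + 214) = 7²*364 = 49*364 = 17836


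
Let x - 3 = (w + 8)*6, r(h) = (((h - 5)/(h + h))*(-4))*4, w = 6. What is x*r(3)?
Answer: 464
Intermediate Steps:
r(h) = -8*(-5 + h)/h (r(h) = (((-5 + h)/((2*h)))*(-4))*4 = (((-5 + h)*(1/(2*h)))*(-4))*4 = (((-5 + h)/(2*h))*(-4))*4 = -2*(-5 + h)/h*4 = -8*(-5 + h)/h)
x = 87 (x = 3 + (6 + 8)*6 = 3 + 14*6 = 3 + 84 = 87)
x*r(3) = 87*(-8 + 40/3) = 87*(16/3) = 464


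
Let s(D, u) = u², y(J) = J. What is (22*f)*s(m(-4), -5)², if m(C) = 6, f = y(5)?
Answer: 68750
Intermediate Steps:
f = 5
(22*f)*s(m(-4), -5)² = (22*5)*((-5)²)² = 110*25² = 110*625 = 68750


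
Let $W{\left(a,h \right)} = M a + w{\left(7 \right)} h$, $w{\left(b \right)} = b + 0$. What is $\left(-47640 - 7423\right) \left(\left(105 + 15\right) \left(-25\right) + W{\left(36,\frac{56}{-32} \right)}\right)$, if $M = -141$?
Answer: $\frac{1781453239}{4} \approx 4.4536 \cdot 10^{8}$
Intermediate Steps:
$w{\left(b \right)} = b$
$W{\left(a,h \right)} = - 141 a + 7 h$
$\left(-47640 - 7423\right) \left(\left(105 + 15\right) \left(-25\right) + W{\left(36,\frac{56}{-32} \right)}\right) = \left(-47640 - 7423\right) \left(\left(105 + 15\right) \left(-25\right) + \left(\left(-141\right) 36 + 7 \frac{56}{-32}\right)\right) = - 55063 \left(120 \left(-25\right) - \left(5076 - 7 \cdot 56 \left(- \frac{1}{32}\right)\right)\right) = - 55063 \left(-3000 + \left(-5076 + 7 \left(- \frac{7}{4}\right)\right)\right) = - 55063 \left(-3000 - \frac{20353}{4}\right) = \left(-55063\right) \left(- \frac{32353}{4}\right) = \frac{1781453239}{4}$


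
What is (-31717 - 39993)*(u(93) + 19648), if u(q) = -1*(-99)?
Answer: -1416057370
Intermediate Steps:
u(q) = 99
(-31717 - 39993)*(u(93) + 19648) = (-31717 - 39993)*(99 + 19648) = -71710*19747 = -1416057370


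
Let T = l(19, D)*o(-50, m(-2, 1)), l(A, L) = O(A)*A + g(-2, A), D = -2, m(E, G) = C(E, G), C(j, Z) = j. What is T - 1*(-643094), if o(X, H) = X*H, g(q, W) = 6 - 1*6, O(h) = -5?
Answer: 633594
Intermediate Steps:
m(E, G) = E
g(q, W) = 0 (g(q, W) = 6 - 6 = 0)
o(X, H) = H*X
l(A, L) = -5*A (l(A, L) = -5*A + 0 = -5*A)
T = -9500 (T = (-5*19)*(-2*(-50)) = -95*100 = -9500)
T - 1*(-643094) = -9500 - 1*(-643094) = -9500 + 643094 = 633594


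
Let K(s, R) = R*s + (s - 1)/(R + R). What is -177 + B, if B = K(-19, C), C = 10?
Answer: -368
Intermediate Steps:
K(s, R) = R*s + (-1 + s)/(2*R) (K(s, R) = R*s + (-1 + s)/((2*R)) = R*s + (-1 + s)*(1/(2*R)) = R*s + (-1 + s)/(2*R))
B = -191 (B = (1/2)*(-1 - 19 + 2*(-19)*10**2)/10 = (1/2)*(1/10)*(-1 - 19 + 2*(-19)*100) = (1/2)*(1/10)*(-1 - 19 - 3800) = (1/2)*(1/10)*(-3820) = -191)
-177 + B = -177 - 191 = -368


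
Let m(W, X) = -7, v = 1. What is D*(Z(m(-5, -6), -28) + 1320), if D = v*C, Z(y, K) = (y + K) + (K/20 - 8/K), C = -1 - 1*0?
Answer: -44936/35 ≈ -1283.9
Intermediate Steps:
C = -1 (C = -1 + 0 = -1)
Z(y, K) = y - 8/K + 21*K/20 (Z(y, K) = (K + y) + (K*(1/20) - 8/K) = (K + y) + (K/20 - 8/K) = (K + y) + (-8/K + K/20) = y - 8/K + 21*K/20)
D = -1 (D = 1*(-1) = -1)
D*(Z(m(-5, -6), -28) + 1320) = -((-7 - 8/(-28) + (21/20)*(-28)) + 1320) = -((-7 - 8*(-1/28) - 147/5) + 1320) = -((-7 + 2/7 - 147/5) + 1320) = -(-1264/35 + 1320) = -1*44936/35 = -44936/35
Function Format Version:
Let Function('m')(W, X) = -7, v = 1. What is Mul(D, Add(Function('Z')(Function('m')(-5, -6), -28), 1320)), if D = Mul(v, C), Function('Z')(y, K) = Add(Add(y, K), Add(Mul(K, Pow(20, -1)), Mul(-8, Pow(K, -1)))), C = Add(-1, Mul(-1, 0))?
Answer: Rational(-44936, 35) ≈ -1283.9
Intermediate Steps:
C = -1 (C = Add(-1, 0) = -1)
Function('Z')(y, K) = Add(y, Mul(-8, Pow(K, -1)), Mul(Rational(21, 20), K)) (Function('Z')(y, K) = Add(Add(K, y), Add(Mul(K, Rational(1, 20)), Mul(-8, Pow(K, -1)))) = Add(Add(K, y), Add(Mul(Rational(1, 20), K), Mul(-8, Pow(K, -1)))) = Add(Add(K, y), Add(Mul(-8, Pow(K, -1)), Mul(Rational(1, 20), K))) = Add(y, Mul(-8, Pow(K, -1)), Mul(Rational(21, 20), K)))
D = -1 (D = Mul(1, -1) = -1)
Mul(D, Add(Function('Z')(Function('m')(-5, -6), -28), 1320)) = Mul(-1, Add(Add(-7, Mul(-8, Pow(-28, -1)), Mul(Rational(21, 20), -28)), 1320)) = Mul(-1, Add(Add(-7, Mul(-8, Rational(-1, 28)), Rational(-147, 5)), 1320)) = Mul(-1, Add(Add(-7, Rational(2, 7), Rational(-147, 5)), 1320)) = Mul(-1, Add(Rational(-1264, 35), 1320)) = Mul(-1, Rational(44936, 35)) = Rational(-44936, 35)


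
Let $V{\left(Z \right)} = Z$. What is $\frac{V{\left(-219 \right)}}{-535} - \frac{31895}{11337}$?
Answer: $- \frac{14581022}{6065295} \approx -2.404$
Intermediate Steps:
$\frac{V{\left(-219 \right)}}{-535} - \frac{31895}{11337} = - \frac{219}{-535} - \frac{31895}{11337} = \left(-219\right) \left(- \frac{1}{535}\right) - \frac{31895}{11337} = \frac{219}{535} - \frac{31895}{11337} = - \frac{14581022}{6065295}$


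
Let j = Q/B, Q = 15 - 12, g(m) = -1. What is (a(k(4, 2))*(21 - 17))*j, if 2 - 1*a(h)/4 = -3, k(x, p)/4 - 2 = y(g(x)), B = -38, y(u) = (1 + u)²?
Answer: -120/19 ≈ -6.3158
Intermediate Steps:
k(x, p) = 8 (k(x, p) = 8 + 4*(1 - 1)² = 8 + 4*0² = 8 + 4*0 = 8 + 0 = 8)
Q = 3
a(h) = 20 (a(h) = 8 - 4*(-3) = 8 + 12 = 20)
j = -3/38 (j = 3/(-38) = 3*(-1/38) = -3/38 ≈ -0.078947)
(a(k(4, 2))*(21 - 17))*j = (20*(21 - 17))*(-3/38) = (20*4)*(-3/38) = 80*(-3/38) = -120/19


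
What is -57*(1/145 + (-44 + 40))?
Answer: 33003/145 ≈ 227.61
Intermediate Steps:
-57*(1/145 + (-44 + 40)) = -57*(1/145 - 4) = -57*(-579/145) = 33003/145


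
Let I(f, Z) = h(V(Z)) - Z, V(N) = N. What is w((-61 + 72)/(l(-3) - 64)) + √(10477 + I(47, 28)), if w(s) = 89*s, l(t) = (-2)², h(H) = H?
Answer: -979/60 + √10477 ≈ 86.041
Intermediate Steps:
l(t) = 4
I(f, Z) = 0 (I(f, Z) = Z - Z = 0)
w((-61 + 72)/(l(-3) - 64)) + √(10477 + I(47, 28)) = 89*((-61 + 72)/(4 - 64)) + √(10477 + 0) = 89*(11/(-60)) + √10477 = 89*(11*(-1/60)) + √10477 = 89*(-11/60) + √10477 = -979/60 + √10477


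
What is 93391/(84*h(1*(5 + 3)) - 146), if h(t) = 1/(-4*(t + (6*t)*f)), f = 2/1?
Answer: -9712664/15205 ≈ -638.78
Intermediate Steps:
f = 2 (f = 2*1 = 2)
h(t) = -1/(52*t) (h(t) = 1/(-4*(t + (6*t)*2)) = 1/(-4*(t + 12*t)) = 1/(-52*t) = -1/(52*t))
93391/(84*h(1*(5 + 3)) - 146) = 93391/(84*(-1/(52*(5 + 3))) - 146) = 93391/(84*(-1/(52*(1*8))) - 146) = 93391/(84*(-1/52/8) - 146) = 93391/(84*(-1/52*⅛) - 146) = 93391/(84*(-1/416) - 146) = 93391/(-21/104 - 146) = 93391/(-15205/104) = 93391*(-104/15205) = -9712664/15205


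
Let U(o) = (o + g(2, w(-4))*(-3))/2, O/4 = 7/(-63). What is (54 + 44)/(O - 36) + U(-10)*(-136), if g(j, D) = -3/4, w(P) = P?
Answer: 85987/164 ≈ 524.31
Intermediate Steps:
O = -4/9 (O = 4*(7/(-63)) = 4*(7*(-1/63)) = 4*(-⅑) = -4/9 ≈ -0.44444)
g(j, D) = -¾ (g(j, D) = -3*¼ = -¾)
U(o) = 9/8 + o/2 (U(o) = (o - ¾*(-3))/2 = (o + 9/4)*(½) = (9/4 + o)*(½) = 9/8 + o/2)
(54 + 44)/(O - 36) + U(-10)*(-136) = (54 + 44)/(-4/9 - 36) + (9/8 + (½)*(-10))*(-136) = 98/(-328/9) + (9/8 - 5)*(-136) = 98*(-9/328) - 31/8*(-136) = -441/164 + 527 = 85987/164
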